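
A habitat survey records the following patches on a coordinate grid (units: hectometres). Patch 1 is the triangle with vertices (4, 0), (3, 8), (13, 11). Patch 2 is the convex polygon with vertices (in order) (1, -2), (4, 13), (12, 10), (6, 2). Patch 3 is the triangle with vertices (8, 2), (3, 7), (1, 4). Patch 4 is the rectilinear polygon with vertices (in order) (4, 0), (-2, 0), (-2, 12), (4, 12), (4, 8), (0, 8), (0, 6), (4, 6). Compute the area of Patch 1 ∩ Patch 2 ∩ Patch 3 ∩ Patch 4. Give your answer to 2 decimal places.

1.61

The intersection is the polygon with vertices (3.593,3.259), (3.25,6), (4,6), (4,6), (4,3.143).
By the shoelace formula its area is 1.61.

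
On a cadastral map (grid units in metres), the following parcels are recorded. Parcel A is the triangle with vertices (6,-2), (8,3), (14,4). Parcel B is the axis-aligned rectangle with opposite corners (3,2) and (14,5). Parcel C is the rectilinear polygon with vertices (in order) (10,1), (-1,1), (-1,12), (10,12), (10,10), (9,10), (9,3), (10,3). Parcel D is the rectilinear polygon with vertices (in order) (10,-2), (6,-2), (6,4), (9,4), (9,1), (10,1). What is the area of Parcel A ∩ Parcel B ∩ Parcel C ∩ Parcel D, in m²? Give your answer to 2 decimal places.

The intersection is the polygon with vertices (9,3), (9,2), (7.6,2), (8,3), (9,3.167).
By the shoelace formula its area is 1.28.

1.28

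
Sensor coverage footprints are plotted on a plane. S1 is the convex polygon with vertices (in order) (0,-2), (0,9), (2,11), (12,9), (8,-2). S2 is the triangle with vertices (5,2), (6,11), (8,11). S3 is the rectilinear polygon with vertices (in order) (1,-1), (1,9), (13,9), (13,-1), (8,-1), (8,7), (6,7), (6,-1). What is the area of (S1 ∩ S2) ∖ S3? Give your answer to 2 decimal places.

|S1 ∩ S2| = 7.1902.
|(S1 ∩ S2) ∩ S3| = 4.7778.
|(S1 ∩ S2) ∖ S3| = 7.1902 − 4.7778 = 2.41.

2.41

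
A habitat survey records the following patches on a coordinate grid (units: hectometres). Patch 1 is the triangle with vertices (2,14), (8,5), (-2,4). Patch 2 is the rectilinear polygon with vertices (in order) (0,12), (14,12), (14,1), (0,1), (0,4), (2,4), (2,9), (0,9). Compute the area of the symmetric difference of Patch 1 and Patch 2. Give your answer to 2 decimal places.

128.67

|Patch 1| = 48, |Patch 2| = 144, |Patch 1∩Patch 2| = 31.6667.
|Patch 1 △ Patch 2| = |Patch 1| + |Patch 2| − 2·|Patch 1∩Patch 2| = 48 + 144 − 63.3333 = 128.67.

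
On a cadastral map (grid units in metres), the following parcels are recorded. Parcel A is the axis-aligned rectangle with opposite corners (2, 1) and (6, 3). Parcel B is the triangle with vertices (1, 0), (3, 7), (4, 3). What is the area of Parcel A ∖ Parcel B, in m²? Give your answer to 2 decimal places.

|Parcel A| = 8, |Parcel A∩Parcel B| = 2.
|Parcel A ∖ Parcel B| = |Parcel A| − |Parcel A∩Parcel B| = 8 − 2 = 6.00.

6.00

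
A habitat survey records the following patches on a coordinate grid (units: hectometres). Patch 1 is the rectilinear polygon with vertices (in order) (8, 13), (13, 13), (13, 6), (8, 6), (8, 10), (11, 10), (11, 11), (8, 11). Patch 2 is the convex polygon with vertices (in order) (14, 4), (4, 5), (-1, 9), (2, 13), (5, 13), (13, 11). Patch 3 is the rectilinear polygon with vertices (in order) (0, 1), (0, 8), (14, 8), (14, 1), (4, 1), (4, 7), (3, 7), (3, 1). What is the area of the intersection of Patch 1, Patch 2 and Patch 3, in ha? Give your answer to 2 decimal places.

10.00

The intersection is the polygon with vertices (8,6), (8,8), (13,8), (13,6).
By the shoelace formula its area is 10.00.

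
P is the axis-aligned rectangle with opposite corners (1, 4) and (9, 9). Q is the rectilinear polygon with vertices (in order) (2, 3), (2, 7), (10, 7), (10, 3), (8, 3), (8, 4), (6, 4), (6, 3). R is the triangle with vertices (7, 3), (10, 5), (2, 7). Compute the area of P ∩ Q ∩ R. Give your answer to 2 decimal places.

9.17

The intersection is the polygon with vertices (8,4), (6,4), (5.75,4), (2,7), (9,5.25), (9,4.333), (8.5,4).
By the shoelace formula its area is 9.17.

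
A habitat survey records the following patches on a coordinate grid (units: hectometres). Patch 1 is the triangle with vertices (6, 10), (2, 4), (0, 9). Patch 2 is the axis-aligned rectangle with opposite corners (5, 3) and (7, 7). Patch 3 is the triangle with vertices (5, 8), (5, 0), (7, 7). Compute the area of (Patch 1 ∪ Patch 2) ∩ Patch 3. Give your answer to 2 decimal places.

The region (Patch 1 ∪ Patch 2) ∩ Patch 3 is the polygon with vertices (5,7), (7,7), (5.857,3), (5,3).
By the shoelace formula its area is 5.71.

5.71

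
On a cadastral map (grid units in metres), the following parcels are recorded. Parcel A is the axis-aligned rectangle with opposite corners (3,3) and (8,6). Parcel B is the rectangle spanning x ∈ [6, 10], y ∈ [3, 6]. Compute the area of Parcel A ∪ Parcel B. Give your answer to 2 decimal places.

By inclusion–exclusion:
Individual areas: |Parcel A| = 15, |Parcel B| = 12.
|Parcel A∩Parcel B|: x∈[6,8], y∈[3,6] → 2·3 = 6.
|Parcel A ∪ Parcel B| = 27 − 6 = 21.00.

21.00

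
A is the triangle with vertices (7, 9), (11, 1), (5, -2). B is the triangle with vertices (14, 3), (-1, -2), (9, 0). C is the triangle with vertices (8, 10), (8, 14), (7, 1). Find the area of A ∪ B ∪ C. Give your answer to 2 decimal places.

35.28

By inclusion–exclusion:
Individual areas: |A| = 30, |B| = 10, |C| = 2.
|A∩B| = 5.9422.
|A∩C| = 0.7758.
|B∩C| = 0.
|A∩B∩C| = 0.
|A ∪ B ∪ C| = 42 − 6.7179 + 0 = 35.28.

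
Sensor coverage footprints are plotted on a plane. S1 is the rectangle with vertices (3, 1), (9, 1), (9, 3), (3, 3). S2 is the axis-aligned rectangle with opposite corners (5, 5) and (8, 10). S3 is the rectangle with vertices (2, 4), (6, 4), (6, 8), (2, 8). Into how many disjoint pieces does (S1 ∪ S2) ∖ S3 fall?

(S1 ∪ S2) ∖ S3 splits into 2 disjoint pieces (area 12, area 12).

2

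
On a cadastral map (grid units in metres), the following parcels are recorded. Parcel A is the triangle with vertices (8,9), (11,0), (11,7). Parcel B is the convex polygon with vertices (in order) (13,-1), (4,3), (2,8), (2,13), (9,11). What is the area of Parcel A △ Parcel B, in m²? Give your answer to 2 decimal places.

|Parcel A| = 10.5, |Parcel B| = 84, |Parcel A∩Parcel B| = 9.6429.
|Parcel A △ Parcel B| = |Parcel A| + |Parcel B| − 2·|Parcel A∩Parcel B| = 10.5 + 84 − 19.2857 = 75.21.

75.21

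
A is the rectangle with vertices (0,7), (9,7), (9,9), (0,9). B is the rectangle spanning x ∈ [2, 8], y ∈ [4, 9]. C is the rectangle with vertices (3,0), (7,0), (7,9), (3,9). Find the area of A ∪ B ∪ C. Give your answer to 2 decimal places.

52.00

By inclusion–exclusion:
Individual areas: |A| = 18, |B| = 30, |C| = 36.
|A∩B|: x∈[2,8], y∈[7,9] → 6·2 = 12.
|A∩C|: x∈[3,7], y∈[7,9] → 4·2 = 8.
|B∩C|: x∈[3,7], y∈[4,9] → 4·5 = 20.
|A∩B∩C| = 8.
|A ∪ B ∪ C| = 84 − 40 + 8 = 52.00.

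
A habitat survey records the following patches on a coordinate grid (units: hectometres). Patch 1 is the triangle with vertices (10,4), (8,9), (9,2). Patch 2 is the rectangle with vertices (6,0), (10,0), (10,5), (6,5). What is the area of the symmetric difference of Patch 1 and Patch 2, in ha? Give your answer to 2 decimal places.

19.61

|Patch 1| = 4.5, |Patch 2| = 20, |Patch 1∩Patch 2| = 2.4429.
|Patch 1 △ Patch 2| = |Patch 1| + |Patch 2| − 2·|Patch 1∩Patch 2| = 4.5 + 20 − 4.8857 = 19.61.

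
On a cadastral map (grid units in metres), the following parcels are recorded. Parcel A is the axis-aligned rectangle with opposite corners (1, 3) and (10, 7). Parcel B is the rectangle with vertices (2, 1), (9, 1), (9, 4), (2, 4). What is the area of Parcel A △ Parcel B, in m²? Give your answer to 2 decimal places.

43.00

|Parcel A∩Parcel B|: x∈[2,9], y∈[3,4] → 7·1 = 7.
|Parcel A △ Parcel B| = |Parcel A| + |Parcel B| − 2·|Parcel A∩Parcel B| = 36 + 21 − 14 = 43.00.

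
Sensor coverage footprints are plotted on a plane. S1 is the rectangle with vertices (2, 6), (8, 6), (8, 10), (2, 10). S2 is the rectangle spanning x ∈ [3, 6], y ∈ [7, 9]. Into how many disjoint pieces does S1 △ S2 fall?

S1 △ S2 is a single connected region.

1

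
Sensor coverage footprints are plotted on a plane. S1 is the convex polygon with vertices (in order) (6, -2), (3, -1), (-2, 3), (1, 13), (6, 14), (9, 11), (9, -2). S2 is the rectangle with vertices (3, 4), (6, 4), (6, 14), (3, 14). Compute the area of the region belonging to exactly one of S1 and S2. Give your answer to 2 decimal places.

|S1| = 134.5, |S2| = 30, |S1∩S2| = 29.1.
|S1 △ S2| = |S1| + |S2| − 2·|S1∩S2| = 134.5 + 30 − 58.2 = 106.30.

106.30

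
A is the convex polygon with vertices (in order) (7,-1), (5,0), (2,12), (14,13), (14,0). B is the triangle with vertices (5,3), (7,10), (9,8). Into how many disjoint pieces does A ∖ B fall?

1

A ∖ B is a single connected region.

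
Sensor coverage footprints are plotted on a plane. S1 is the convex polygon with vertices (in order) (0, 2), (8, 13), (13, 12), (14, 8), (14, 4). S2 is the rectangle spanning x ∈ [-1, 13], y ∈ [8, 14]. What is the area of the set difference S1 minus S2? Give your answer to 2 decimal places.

|S1| = 90.5, |S1∩S2| = 31.5909.
|S1 ∖ S2| = |S1| − |S1∩S2| = 90.5 − 31.5909 = 58.91.

58.91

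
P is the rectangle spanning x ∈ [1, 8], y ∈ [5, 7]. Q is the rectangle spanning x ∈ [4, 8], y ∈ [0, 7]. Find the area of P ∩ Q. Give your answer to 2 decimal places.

|P∩Q|: x∈[4,8], y∈[5,7] → 4·2 = 8.

8.00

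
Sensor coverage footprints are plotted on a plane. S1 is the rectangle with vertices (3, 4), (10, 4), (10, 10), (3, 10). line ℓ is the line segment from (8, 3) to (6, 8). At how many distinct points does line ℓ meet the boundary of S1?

The segment meets the boundary at (7.6,4).

1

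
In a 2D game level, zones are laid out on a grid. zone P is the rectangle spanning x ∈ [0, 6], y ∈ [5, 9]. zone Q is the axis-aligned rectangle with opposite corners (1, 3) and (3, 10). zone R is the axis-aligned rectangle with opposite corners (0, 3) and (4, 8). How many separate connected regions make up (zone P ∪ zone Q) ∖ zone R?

1

(zone P ∪ zone Q) ∖ zone R is a single connected region.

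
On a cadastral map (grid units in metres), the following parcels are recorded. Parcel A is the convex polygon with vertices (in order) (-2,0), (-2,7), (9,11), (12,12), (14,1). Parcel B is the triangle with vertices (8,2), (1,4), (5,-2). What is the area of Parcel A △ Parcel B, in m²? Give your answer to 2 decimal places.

129.98

|Parcel A| = 138.5, |Parcel B| = 17, |Parcel A∩Parcel B| = 12.7611.
|Parcel A △ Parcel B| = |Parcel A| + |Parcel B| − 2·|Parcel A∩Parcel B| = 138.5 + 17 − 25.5223 = 129.98.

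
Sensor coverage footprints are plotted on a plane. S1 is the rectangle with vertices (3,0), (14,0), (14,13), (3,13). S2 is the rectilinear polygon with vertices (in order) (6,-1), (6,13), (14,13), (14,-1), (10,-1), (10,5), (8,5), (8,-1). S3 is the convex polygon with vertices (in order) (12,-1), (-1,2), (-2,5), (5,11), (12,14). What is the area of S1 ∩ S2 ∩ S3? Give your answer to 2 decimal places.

64.80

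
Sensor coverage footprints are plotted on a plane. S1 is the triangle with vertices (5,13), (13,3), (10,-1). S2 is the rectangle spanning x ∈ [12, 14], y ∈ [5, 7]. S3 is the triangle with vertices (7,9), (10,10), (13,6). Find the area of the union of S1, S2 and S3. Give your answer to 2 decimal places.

By inclusion–exclusion:
Individual areas: |S1| = 31, |S2| = 4, |S3| = 7.5.
|S1∩S2| = 0.
|S1∩S3| = 0.7895.
|S2∩S3| = 0.375.
|S1∩S2∩S3| = 0.
|S1 ∪ S2 ∪ S3| = 42.5 − 1.1645 + 0 = 41.34.

41.34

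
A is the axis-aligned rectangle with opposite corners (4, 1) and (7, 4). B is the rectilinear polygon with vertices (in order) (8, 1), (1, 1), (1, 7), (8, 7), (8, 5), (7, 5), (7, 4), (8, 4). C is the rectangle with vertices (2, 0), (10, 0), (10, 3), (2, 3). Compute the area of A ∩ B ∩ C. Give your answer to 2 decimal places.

6.00

The intersection is the polygon with vertices (4,1), (4,3), (7,3), (7,1).
By the shoelace formula its area is 6.00.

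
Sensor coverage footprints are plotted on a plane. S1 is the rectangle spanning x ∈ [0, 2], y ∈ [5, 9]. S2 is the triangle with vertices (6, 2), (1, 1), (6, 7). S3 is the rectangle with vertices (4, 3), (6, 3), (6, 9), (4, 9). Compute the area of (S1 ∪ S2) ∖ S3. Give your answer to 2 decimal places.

14.90

|S1 ∪ S2| = 20.5.
|(S1 ∪ S2) ∩ S3| = 5.6.
|(S1 ∪ S2) ∖ S3| = 20.5 − 5.6 = 14.90.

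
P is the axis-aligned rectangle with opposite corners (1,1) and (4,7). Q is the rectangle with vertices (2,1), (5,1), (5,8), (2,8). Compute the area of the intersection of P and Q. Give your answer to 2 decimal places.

|P∩Q|: x∈[2,4], y∈[1,7] → 2·6 = 12.

12.00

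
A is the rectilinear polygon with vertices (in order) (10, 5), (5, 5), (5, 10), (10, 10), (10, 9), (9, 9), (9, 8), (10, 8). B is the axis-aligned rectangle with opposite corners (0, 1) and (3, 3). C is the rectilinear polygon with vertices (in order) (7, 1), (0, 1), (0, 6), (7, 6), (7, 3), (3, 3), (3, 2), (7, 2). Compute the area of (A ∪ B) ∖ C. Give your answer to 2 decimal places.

|A ∪ B| = 30.
|(A ∪ B) ∩ C| = 8.
|(A ∪ B) ∖ C| = 30 − 8 = 22.00.

22.00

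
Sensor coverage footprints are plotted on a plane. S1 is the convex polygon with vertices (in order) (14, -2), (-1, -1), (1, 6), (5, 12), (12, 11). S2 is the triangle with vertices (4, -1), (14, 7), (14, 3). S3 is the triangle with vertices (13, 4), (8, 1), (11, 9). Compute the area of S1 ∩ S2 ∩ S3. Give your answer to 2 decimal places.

7.38

The intersection is the polygon with vertices (12.333,5.667), (13,4), (8,1), (8.643,2.714).
By the shoelace formula its area is 7.38.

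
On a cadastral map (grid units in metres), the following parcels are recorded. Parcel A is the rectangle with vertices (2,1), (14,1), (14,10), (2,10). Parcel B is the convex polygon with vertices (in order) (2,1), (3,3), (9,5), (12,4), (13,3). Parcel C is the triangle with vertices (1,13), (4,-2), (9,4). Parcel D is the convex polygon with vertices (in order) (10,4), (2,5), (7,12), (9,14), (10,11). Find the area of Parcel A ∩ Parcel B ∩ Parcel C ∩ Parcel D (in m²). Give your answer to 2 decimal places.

The intersection is the polygon with vertices (8.875,4.141), (7.091,4.364), (8.314,4.771).
By the shoelace formula its area is 0.50.

0.50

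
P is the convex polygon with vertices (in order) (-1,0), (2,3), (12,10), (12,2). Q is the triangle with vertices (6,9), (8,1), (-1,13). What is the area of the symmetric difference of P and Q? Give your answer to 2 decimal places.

|P| = 56.5, |Q| = 24, |P∩Q| = 5.3312.
|P △ Q| = |P| + |Q| − 2·|P∩Q| = 56.5 + 24 − 10.6623 = 69.84.

69.84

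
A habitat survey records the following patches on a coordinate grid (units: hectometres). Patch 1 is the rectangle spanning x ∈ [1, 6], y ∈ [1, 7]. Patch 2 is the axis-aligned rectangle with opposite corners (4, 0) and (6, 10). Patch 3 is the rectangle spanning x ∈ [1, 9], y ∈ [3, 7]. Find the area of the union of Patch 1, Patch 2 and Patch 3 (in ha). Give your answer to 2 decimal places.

50.00

By inclusion–exclusion:
Individual areas: |Patch 1| = 30, |Patch 2| = 20, |Patch 3| = 32.
|Patch 1∩Patch 2|: x∈[4,6], y∈[1,7] → 2·6 = 12.
|Patch 1∩Patch 3|: x∈[1,6], y∈[3,7] → 5·4 = 20.
|Patch 2∩Patch 3|: x∈[4,6], y∈[3,7] → 2·4 = 8.
|Patch 1∩Patch 2∩Patch 3| = 8.
|Patch 1 ∪ Patch 2 ∪ Patch 3| = 82 − 40 + 8 = 50.00.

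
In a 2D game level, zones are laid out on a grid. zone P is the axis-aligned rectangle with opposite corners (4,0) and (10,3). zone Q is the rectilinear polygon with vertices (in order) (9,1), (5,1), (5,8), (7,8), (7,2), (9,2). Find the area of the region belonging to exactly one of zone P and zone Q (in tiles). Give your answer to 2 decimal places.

22.00

|zone P| = 18, |zone Q| = 16, |zone P∩zone Q| = 6.
|zone P △ zone Q| = |zone P| + |zone Q| − 2·|zone P∩zone Q| = 18 + 16 − 12 = 22.00.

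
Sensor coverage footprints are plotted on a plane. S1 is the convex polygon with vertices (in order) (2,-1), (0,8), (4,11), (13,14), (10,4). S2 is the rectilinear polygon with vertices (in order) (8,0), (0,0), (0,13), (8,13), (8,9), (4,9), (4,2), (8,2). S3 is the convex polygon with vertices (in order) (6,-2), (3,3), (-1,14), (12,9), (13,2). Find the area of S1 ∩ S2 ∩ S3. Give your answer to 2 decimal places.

26.58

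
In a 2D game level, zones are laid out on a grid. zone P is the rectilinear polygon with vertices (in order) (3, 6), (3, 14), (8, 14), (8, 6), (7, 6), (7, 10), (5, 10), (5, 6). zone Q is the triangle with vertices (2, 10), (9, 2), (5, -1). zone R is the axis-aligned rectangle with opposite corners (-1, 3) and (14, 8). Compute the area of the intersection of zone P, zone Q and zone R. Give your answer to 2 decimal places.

3.09

The intersection is the polygon with vertices (5,6.571), (5,6), (3.091,6), (3,6.333), (3,8), (3.75,8).
By the shoelace formula its area is 3.09.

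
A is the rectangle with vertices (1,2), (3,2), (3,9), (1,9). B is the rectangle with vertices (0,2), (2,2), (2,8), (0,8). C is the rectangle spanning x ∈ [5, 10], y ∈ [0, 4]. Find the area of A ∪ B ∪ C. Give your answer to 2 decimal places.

By inclusion–exclusion:
Individual areas: |A| = 14, |B| = 12, |C| = 20.
|A∩B|: x∈[1,2], y∈[2,8] → 1·6 = 6.
|A∩C| = 0 (no overlap).
|B∩C| = 0 (no overlap).
|A∩B∩C| = 0.
|A ∪ B ∪ C| = 46 − 6 + 0 = 40.00.

40.00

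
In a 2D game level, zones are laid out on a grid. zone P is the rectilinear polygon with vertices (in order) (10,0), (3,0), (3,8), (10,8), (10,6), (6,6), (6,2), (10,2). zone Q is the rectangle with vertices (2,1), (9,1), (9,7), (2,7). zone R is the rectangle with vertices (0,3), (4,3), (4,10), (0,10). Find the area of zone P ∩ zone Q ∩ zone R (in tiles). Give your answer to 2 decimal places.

The intersection is the polygon with vertices (4,7), (4,3), (3,3), (3,7).
By the shoelace formula its area is 4.00.

4.00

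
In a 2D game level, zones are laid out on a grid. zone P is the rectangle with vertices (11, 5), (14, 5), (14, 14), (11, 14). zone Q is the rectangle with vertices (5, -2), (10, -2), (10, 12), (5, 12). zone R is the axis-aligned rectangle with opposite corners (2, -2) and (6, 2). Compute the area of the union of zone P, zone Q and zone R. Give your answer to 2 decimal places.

109.00

By inclusion–exclusion:
Individual areas: |zone P| = 27, |zone Q| = 70, |zone R| = 16.
|zone P∩zone Q| = 0 (no overlap).
|zone P∩zone R| = 0 (no overlap).
|zone Q∩zone R|: x∈[5,6], y∈[-2,2] → 1·4 = 4.
|zone P∩zone Q∩zone R| = 0.
|zone P ∪ zone Q ∪ zone R| = 113 − 4 + 0 = 109.00.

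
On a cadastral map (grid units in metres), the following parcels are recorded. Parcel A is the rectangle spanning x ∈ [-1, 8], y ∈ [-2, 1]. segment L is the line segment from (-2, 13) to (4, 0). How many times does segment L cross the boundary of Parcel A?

1

The segment meets the boundary at (3.538,1).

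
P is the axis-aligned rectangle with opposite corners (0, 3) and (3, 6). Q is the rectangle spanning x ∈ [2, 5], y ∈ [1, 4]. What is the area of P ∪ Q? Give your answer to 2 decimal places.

17.00

By inclusion–exclusion:
Individual areas: |P| = 9, |Q| = 9.
|P∩Q|: x∈[2,3], y∈[3,4] → 1·1 = 1.
|P ∪ Q| = 18 − 1 = 17.00.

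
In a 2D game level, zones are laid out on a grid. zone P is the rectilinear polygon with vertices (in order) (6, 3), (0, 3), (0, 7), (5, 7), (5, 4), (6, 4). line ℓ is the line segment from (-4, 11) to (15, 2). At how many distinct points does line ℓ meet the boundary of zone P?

2

The segment meets the boundary at (5,6.737), (4.444,7).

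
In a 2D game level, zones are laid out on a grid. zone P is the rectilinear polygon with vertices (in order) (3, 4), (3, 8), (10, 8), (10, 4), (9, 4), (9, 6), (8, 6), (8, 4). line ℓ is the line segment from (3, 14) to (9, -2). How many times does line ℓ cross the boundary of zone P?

2

The segment meets the boundary at (5.25,8), (6.75,4).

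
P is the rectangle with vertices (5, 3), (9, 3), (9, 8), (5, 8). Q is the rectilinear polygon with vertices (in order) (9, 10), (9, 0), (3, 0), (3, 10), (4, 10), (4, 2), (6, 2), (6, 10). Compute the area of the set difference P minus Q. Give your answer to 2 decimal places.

|P| = 20, |P∩Q| = 15.
|P ∖ Q| = |P| − |P∩Q| = 20 − 15 = 5.00.

5.00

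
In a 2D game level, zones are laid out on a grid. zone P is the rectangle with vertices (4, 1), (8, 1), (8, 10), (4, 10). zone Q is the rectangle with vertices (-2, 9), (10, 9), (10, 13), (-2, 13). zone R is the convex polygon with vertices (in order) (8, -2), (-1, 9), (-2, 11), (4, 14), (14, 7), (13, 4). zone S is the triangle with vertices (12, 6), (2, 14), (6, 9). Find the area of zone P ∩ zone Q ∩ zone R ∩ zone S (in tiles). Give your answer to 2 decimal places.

The intersection is the polygon with vertices (8,9), (6,9), (5.2,10), (7,10), (8,9.2).
By the shoelace formula its area is 2.00.

2.00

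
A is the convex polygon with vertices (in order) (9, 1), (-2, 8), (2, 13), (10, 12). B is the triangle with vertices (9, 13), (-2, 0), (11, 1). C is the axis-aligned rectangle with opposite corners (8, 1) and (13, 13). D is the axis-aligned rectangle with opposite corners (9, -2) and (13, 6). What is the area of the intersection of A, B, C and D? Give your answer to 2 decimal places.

The intersection is the polygon with vertices (9,1), (9,6), (9.454,6).
By the shoelace formula its area is 1.14.

1.14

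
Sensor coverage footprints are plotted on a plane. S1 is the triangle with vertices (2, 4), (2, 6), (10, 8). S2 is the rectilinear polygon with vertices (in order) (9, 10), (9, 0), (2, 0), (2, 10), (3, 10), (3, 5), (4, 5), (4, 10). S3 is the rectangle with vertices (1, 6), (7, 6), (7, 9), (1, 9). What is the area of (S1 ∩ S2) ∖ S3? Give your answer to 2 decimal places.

|S1 ∩ S2| = 6.5.
|(S1 ∩ S2) ∩ S3| = 2.5.
|(S1 ∩ S2) ∖ S3| = 6.5 − 2.5 = 4.00.

4.00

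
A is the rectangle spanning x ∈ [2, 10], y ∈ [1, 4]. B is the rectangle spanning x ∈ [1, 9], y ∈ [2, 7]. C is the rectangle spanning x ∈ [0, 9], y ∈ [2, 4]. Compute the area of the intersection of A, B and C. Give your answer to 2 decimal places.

The intersection is the polygon with vertices (9,4), (9,2), (2,2), (2,4).
By the shoelace formula its area is 14.00.

14.00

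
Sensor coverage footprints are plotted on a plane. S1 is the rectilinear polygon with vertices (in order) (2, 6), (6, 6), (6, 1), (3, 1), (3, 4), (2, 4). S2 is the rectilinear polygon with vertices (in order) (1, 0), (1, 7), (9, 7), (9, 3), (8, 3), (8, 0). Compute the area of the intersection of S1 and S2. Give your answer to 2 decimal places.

17.00

The intersection is the polygon with vertices (6,6), (6,1), (3,1), (3,4), (2,4), (2,6).
By the shoelace formula its area is 17.00.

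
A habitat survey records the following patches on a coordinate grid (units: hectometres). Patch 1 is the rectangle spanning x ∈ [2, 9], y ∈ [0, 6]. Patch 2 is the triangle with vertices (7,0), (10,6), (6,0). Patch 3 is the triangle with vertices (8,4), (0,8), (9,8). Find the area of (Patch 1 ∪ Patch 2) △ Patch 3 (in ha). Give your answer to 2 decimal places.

51.25

|Patch 1 ∪ Patch 2| = 42.25.
|(Patch 1 ∪ Patch 2) ∩ Patch 3| = 4.5.
|(Patch 1 ∪ Patch 2) △ Patch 3| = 42.25 + 18 − 9 = 51.25.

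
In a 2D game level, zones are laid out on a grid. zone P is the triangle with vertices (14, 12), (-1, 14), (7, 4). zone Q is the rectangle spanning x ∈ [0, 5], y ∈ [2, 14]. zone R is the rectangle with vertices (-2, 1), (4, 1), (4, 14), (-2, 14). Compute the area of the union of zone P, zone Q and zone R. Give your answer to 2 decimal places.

By inclusion–exclusion:
Individual areas: |zone P| = 67, |zone Q| = 60, |zone R| = 78.
|zone P∩zone Q| = 19.5417.
|zone P∩zone R| = 13.9583.
|zone Q∩zone R|: x∈[0,4], y∈[2,14] → 4·12 = 48.
|zone P∩zone Q∩zone R| = 13.4.
|zone P ∪ zone Q ∪ zone R| = 205 − 81.5 + 13.4 = 136.90.

136.90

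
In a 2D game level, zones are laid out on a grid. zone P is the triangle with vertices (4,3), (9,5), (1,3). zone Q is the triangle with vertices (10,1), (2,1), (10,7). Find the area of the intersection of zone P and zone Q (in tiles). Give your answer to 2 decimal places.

The intersection is the polygon with vertices (9,5), (5.429,3.571), (6.5,4.375).
By the shoelace formula its area is 0.67.

0.67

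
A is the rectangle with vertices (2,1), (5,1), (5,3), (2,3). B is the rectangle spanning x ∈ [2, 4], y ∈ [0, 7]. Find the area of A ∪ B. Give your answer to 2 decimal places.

16.00

By inclusion–exclusion:
Individual areas: |A| = 6, |B| = 14.
|A∩B|: x∈[2,4], y∈[1,3] → 2·2 = 4.
|A ∪ B| = 20 − 4 = 16.00.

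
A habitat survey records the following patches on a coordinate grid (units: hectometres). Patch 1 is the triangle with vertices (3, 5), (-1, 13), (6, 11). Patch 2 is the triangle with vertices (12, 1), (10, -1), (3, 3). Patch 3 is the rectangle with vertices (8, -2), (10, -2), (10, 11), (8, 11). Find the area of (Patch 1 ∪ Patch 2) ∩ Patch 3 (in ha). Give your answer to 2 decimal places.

The region (Patch 1 ∪ Patch 2) ∩ Patch 3 is the polygon with vertices (8,0.143), (8,1.889), (10,1.444), (10,-1).
By the shoelace formula its area is 4.19.

4.19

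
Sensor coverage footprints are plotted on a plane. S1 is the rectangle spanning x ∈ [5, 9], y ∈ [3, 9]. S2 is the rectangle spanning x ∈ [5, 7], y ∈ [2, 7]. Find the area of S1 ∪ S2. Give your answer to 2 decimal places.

26.00

By inclusion–exclusion:
Individual areas: |S1| = 24, |S2| = 10.
|S1∩S2|: x∈[5,7], y∈[3,7] → 2·4 = 8.
|S1 ∪ S2| = 34 − 8 = 26.00.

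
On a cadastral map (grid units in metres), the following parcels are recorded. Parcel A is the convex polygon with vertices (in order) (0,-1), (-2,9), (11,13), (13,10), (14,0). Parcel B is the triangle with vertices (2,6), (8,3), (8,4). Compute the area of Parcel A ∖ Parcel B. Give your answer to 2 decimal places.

167.00

|Parcel A| = 170, |Parcel A∩Parcel B| = 3.
|Parcel A ∖ Parcel B| = |Parcel A| − |Parcel A∩Parcel B| = 170 − 3 = 167.00.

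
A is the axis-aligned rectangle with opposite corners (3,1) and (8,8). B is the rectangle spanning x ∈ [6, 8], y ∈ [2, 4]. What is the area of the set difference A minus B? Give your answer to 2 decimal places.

|A∩B|: x∈[6,8], y∈[2,4] → 2·2 = 4.
|A| = 35.
|A ∖ B| = |A| − |A∩B| = 35 − 4 = 31.00.

31.00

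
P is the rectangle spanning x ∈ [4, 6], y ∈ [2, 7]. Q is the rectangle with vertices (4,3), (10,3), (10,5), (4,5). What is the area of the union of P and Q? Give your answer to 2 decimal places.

By inclusion–exclusion:
Individual areas: |P| = 10, |Q| = 12.
|P∩Q|: x∈[4,6], y∈[3,5] → 2·2 = 4.
|P ∪ Q| = 22 − 4 = 18.00.

18.00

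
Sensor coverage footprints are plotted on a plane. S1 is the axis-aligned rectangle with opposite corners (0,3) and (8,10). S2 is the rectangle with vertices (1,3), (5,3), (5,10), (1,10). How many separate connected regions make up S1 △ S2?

S1 △ S2 splits into 2 disjoint pieces (area 21, area 7).

2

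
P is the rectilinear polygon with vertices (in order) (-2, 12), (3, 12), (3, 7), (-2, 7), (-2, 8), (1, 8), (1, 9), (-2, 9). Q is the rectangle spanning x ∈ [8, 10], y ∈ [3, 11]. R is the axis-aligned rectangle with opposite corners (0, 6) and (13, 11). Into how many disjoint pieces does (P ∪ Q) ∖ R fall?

3

(P ∪ Q) ∖ R splits into 3 disjoint pieces (area 9, area 2, area 6).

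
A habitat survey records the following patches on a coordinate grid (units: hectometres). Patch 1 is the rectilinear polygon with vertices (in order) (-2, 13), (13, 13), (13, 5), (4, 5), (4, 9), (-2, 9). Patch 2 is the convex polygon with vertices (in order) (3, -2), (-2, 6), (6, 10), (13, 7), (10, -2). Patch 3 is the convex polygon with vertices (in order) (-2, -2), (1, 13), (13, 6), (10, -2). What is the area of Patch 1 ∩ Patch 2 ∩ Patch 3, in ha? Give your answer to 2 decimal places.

The intersection is the polygon with vertices (4,9), (6,10), (6.538,9.769), (12.721,6.163), (12.333,5), (4,5).
By the shoelace formula its area is 29.74.

29.74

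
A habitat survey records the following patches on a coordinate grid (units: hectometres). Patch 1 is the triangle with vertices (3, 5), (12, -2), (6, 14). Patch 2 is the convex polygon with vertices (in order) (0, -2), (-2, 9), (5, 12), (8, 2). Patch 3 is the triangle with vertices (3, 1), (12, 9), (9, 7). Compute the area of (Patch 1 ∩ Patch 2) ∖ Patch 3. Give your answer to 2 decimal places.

20.69

|Patch 1 ∩ Patch 2| = 21.3341.
|(Patch 1 ∩ Patch 2) ∩ Patch 3| = 0.6477.
|(Patch 1 ∩ Patch 2) ∖ Patch 3| = 21.3341 − 0.6477 = 20.69.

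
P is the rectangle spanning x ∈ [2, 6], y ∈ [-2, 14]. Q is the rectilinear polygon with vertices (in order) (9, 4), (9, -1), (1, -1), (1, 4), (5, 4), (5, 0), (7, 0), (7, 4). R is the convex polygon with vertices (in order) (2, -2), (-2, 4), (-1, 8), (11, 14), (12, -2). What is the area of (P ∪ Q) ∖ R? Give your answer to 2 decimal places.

|P ∪ Q| = 80.
|(P ∪ Q) ∩ R| = 65.9167.
|(P ∪ Q) ∖ R| = 80 − 65.9167 = 14.08.

14.08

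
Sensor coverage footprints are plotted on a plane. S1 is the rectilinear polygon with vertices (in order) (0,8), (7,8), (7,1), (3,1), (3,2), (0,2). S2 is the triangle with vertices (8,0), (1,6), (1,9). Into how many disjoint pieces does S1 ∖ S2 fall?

2

S1 ∖ S2 splits into 2 disjoint pieces (area 18.5833, area 17.5317).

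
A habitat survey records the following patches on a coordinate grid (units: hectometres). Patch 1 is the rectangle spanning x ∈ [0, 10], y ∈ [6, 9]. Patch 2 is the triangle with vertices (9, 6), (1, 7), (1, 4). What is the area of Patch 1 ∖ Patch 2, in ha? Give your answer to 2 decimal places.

|Patch 1| = 30, |Patch 1∩Patch 2| = 4.
|Patch 1 ∖ Patch 2| = |Patch 1| − |Patch 1∩Patch 2| = 30 − 4 = 26.00.

26.00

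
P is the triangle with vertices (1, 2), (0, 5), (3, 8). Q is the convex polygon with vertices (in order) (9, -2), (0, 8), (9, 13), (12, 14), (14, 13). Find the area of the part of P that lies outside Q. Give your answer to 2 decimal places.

4.72

|P| = 6, |P∩Q| = 1.2802.
|P ∖ Q| = |P| − |P∩Q| = 6 − 1.2802 = 4.72.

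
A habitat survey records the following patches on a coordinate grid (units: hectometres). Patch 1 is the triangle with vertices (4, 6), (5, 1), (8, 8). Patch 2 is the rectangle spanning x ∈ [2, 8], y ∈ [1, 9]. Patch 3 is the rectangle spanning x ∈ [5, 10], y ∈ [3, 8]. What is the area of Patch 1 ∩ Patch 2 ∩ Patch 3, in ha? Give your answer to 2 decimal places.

7.39

The intersection is the polygon with vertices (8,8), (5.857,3), (5,3), (5,6.5).
By the shoelace formula its area is 7.39.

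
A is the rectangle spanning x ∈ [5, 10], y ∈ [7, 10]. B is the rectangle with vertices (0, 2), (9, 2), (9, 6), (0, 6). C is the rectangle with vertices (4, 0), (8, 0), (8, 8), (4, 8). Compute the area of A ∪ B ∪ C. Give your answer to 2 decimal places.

By inclusion–exclusion:
Individual areas: |A| = 15, |B| = 36, |C| = 32.
|A∩B| = 0 (no overlap).
|A∩C|: x∈[5,8], y∈[7,8] → 3·1 = 3.
|B∩C|: x∈[4,8], y∈[2,6] → 4·4 = 16.
|A∩B∩C| = 0.
|A ∪ B ∪ C| = 83 − 19 + 0 = 64.00.

64.00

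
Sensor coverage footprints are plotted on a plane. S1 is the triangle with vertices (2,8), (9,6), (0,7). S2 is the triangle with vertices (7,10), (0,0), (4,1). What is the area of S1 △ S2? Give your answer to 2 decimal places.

|S1| = 5.5, |S2| = 16.5, |S1∩S2| = 0.7012.
|S1 △ S2| = |S1| + |S2| − 2·|S1∩S2| = 5.5 + 16.5 − 1.4024 = 20.60.

20.60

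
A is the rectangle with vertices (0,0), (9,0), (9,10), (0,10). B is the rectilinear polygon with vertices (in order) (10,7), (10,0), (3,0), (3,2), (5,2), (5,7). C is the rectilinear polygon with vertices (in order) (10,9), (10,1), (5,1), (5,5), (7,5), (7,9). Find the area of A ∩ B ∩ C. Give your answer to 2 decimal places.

20.00

The intersection is the polygon with vertices (5,5), (7,5), (7,7), (9,7), (9,1), (5,1), (5,2).
By the shoelace formula its area is 20.00.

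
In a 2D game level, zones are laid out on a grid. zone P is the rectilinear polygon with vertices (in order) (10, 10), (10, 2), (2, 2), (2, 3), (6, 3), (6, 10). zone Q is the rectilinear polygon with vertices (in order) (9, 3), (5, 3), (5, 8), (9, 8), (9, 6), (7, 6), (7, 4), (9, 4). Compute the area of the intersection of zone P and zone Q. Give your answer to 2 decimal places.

11.00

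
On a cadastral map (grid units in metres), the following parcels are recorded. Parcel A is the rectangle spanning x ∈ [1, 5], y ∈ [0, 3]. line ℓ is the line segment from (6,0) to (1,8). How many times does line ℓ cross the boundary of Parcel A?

The segment meets the boundary at (4.125,3), (5,1.6).

2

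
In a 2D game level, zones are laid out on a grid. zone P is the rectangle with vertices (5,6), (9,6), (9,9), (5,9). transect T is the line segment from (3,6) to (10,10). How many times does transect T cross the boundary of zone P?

The segment meets the boundary at (8.25,9), (5,7.143).

2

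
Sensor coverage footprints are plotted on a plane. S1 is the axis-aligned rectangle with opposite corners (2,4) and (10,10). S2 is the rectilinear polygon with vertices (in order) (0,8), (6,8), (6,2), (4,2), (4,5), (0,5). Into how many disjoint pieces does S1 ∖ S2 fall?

2

S1 ∖ S2 splits into 2 disjoint pieces (area 32, area 2).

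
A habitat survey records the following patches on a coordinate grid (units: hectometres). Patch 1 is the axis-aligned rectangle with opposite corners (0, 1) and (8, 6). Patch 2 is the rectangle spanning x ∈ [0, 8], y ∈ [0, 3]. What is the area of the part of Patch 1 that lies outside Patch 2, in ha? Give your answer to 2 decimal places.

|Patch 1∩Patch 2|: x∈[0,8], y∈[1,3] → 8·2 = 16.
|Patch 1| = 40.
|Patch 1 ∖ Patch 2| = |Patch 1| − |Patch 1∩Patch 2| = 40 − 16 = 24.00.

24.00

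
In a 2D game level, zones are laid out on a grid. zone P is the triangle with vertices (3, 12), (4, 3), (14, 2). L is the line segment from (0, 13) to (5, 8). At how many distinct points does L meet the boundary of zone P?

1

The segment meets the boundary at (3.25,9.75).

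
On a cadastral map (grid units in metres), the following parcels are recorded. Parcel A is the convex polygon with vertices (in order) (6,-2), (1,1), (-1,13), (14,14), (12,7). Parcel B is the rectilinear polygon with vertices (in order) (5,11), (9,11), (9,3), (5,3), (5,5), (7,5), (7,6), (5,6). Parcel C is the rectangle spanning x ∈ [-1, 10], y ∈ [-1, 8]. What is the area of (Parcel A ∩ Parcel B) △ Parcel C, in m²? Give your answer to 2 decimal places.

93.00

|Parcel A ∩ Parcel B| = 30.
|(Parcel A ∩ Parcel B) ∩ Parcel C| = 18.
|(Parcel A ∩ Parcel B) △ Parcel C| = 30 + 99 − 36 = 93.00.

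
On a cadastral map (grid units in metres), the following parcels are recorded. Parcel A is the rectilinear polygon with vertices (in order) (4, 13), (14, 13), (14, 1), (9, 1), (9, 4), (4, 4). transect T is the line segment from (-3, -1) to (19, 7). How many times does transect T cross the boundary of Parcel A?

The segment meets the boundary at (14,5.182), (9,3.364).

2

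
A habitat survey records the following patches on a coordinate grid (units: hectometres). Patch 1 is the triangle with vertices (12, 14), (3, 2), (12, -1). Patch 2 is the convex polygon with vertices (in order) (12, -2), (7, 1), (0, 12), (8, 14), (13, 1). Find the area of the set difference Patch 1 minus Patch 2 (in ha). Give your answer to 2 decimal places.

|Patch 1| = 67.5, |Patch 1∩Patch 2| = 47.1136.
|Patch 1 ∖ Patch 2| = |Patch 1| − |Patch 1∩Patch 2| = 67.5 − 47.1136 = 20.39.

20.39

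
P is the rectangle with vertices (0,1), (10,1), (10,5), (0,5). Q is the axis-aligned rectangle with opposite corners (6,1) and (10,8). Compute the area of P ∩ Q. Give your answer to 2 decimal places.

16.00

|P∩Q|: x∈[6,10], y∈[1,5] → 4·4 = 16.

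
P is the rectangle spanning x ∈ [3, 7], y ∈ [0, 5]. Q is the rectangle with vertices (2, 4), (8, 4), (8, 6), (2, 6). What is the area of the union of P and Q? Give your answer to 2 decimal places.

By inclusion–exclusion:
Individual areas: |P| = 20, |Q| = 12.
|P∩Q|: x∈[3,7], y∈[4,5] → 4·1 = 4.
|P ∪ Q| = 32 − 4 = 28.00.

28.00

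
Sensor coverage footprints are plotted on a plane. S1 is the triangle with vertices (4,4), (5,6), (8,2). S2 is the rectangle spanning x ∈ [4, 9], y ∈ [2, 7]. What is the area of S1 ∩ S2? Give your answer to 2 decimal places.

5.00

The intersection is the polygon with vertices (5,6), (8,2), (4,4).
By the shoelace formula its area is 5.00.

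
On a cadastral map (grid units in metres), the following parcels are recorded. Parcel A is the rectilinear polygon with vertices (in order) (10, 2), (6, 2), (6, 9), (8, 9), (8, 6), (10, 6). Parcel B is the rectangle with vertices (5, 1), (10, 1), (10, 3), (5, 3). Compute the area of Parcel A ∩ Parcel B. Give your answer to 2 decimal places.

4.00

The intersection is the polygon with vertices (6,2), (6,3), (10,3), (10,2).
By the shoelace formula its area is 4.00.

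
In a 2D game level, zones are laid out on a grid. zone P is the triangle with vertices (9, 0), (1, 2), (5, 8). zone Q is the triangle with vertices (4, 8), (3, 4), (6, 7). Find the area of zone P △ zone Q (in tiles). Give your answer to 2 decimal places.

|zone P| = 28, |zone Q| = 4.5, |zone P∩zone Q| = 3.3208.
|zone P △ zone Q| = |zone P| + |zone Q| − 2·|zone P∩zone Q| = 28 + 4.5 − 6.6417 = 25.86.

25.86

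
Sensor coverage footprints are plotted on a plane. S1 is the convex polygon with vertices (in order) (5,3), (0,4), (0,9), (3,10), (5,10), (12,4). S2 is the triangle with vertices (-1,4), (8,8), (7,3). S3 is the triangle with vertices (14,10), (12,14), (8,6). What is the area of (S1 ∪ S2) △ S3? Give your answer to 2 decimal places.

|S1 ∪ S2| = 56.1472.
|(S1 ∪ S2) ∩ S3| = 0.3125.
|(S1 ∪ S2) △ S3| = 56.1472 + 16 − 0.625 = 71.52.

71.52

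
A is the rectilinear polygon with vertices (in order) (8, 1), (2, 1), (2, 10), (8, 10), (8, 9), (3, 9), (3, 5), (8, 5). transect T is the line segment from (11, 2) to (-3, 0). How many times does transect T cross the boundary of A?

2

The segment meets the boundary at (4,1), (8,1.571).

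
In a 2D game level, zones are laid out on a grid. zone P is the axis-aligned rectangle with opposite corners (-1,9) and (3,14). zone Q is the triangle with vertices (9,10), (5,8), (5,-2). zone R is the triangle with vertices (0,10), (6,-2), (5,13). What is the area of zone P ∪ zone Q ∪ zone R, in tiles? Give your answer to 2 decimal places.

By inclusion–exclusion:
Individual areas: |zone P| = 20, |zone Q| = 20, |zone R| = 39.
|zone P∩zone Q| = 0.
|zone P∩zone R| = 5.45.
|zone Q∩zone R| = 5.0435.
|zone P∩zone Q∩zone R| = 0.
|zone P ∪ zone Q ∪ zone R| = 79 − 10.4935 + 0 = 68.51.

68.51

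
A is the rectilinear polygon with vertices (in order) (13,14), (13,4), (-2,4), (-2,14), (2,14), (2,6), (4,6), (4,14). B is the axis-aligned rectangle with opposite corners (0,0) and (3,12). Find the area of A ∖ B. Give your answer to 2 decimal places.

|A| = 134, |A∩B| = 18.
|A ∖ B| = |A| − |A∩B| = 134 − 18 = 116.00.

116.00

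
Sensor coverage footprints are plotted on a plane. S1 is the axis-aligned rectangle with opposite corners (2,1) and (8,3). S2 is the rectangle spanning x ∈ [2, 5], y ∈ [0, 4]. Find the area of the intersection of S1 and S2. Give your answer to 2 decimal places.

|S1∩S2|: x∈[2,5], y∈[1,3] → 3·2 = 6.

6.00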